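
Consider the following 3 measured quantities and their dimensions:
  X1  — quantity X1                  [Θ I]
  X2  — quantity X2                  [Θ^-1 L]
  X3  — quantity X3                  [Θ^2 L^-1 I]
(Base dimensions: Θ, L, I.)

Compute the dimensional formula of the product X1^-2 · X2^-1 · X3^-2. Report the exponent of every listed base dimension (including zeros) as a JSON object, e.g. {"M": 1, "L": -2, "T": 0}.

{"Θ": -5, "L": 1, "I": -4}

Exponent matrix [Θ,L,I] × [X1,X2,X3]:
  Θ: [ 1 -1  2]
  L: [ 0  1 -1]
  I: [ 1  0  1]
  [Θ]: (-2)·1+(-1)·-1+(-2)·2 = -5
  [L]: (-2)·0+(-1)·1+(-2)·-1 = 1
  [I]: (-2)·1+(-1)·0+(-2)·1 = -4
⇒ Θ^-5 L I^-4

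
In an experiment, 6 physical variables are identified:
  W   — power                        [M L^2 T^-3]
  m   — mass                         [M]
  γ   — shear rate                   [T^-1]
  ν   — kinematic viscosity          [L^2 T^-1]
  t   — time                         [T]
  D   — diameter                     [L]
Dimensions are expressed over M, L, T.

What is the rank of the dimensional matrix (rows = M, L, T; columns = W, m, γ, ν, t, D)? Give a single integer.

Write exponents as rows M,L,T / cols W,m,γ,ν,t,D:
  M: [ 1  1  0  0  0  0]
  L: [ 2  0  0  2  0  1]
  T: [-3  0 -1 -1  1  0]
Echelon form has 3 nonzero rows (pivots: W,m,γ)

3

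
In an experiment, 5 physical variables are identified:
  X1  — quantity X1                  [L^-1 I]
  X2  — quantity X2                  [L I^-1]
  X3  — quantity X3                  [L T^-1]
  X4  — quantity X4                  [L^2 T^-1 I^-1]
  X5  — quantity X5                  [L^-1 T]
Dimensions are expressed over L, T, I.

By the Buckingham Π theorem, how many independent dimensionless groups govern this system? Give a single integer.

Dimensional matrix (L×T×I by X1×X2×X3×X4×X5):
  L: [-1  1  1  2 -1]
  T: [ 0  0 -1 -1  1]
  I: [ 1 -1  0 -1  0]
Row reduction gives pivot columns X1,X3; rank = 2
5 vars − rank 2 = 3 Π groups

3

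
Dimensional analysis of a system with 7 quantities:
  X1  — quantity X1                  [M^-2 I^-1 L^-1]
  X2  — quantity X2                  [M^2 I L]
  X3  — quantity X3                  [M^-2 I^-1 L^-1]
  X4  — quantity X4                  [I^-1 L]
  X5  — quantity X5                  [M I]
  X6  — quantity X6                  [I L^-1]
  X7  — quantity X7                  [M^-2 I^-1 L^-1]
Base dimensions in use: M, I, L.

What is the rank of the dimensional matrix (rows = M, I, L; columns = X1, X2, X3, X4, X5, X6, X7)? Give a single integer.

Dimensional matrix (M×I×L by X1×X2×X3×X4×X5×X6×X7):
  M: [-2  2 -2  0  1  0 -2]
  I: [-1  1 -1 -1  1  1 -1]
  L: [-1  1 -1  1  0 -1 -1]
Echelon form has 2 nonzero rows (pivots: X1,X4)

2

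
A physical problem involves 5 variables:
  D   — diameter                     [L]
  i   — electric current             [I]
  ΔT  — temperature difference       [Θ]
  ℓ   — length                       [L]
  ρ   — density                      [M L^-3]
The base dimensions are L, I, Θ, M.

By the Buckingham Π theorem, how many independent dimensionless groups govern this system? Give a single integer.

1

Write exponents as rows L,I,Θ,M / cols D,i,ΔT,ℓ,ρ:
  L: [ 1  0  0  1 -3]
  I: [ 0  1  0  0  0]
  Θ: [ 0  0  1  0  0]
  M: [ 0  0  0  0  1]
Row reduction gives pivot columns D,i,ΔT,ρ; rank = 4
Π count = n − r = 5 − 4 = 1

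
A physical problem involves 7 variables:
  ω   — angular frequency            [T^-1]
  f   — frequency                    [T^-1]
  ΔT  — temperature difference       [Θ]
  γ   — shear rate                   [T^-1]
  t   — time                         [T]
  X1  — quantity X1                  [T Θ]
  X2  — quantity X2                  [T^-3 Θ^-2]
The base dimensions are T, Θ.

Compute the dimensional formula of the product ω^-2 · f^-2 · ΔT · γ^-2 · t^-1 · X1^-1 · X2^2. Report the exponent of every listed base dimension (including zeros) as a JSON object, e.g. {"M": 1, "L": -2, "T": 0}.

{"T": -2, "Θ": -4}

Exponent matrix [T,Θ] × [ω,f,ΔT,γ,t,X1,X2]:
  T: [-1 -1  0 -1  1  1 -3]
  Θ: [ 0  0  1  0  0  1 -2]
  [T]: (-2)·-1+(-2)·-1+(1)·0+(-2)·-1+(-1)·1+(-1)·1+(2)·-3 = -2
  [Θ]: (-2)·0+(-2)·0+(1)·1+(-2)·0+(-1)·0+(-1)·1+(2)·-2 = -4
⇒ T^-2 Θ^-4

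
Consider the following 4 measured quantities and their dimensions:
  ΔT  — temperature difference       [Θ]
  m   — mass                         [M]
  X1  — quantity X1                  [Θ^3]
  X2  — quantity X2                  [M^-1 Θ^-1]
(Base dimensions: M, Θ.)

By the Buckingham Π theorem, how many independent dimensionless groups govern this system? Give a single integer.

2

Write exponents as rows M,Θ / cols ΔT,m,X1,X2:
  M: [ 0  1  0 -1]
  Θ: [ 1  0  3 -1]
Echelon form has 2 nonzero rows (pivots: ΔT,m)
n=4, r=2 ⇒ 2 dimensionless groups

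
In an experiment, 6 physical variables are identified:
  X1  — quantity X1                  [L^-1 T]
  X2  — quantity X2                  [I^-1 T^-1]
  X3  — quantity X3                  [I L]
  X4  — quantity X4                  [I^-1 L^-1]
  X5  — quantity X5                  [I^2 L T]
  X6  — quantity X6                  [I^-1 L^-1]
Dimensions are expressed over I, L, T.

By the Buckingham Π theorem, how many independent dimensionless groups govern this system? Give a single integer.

Dimensional matrix (I×L×T by X1×X2×X3×X4×X5×X6):
  I: [ 0 -1  1 -1  2 -1]
  L: [-1  0  1 -1  1 -1]
  T: [ 1 -1  0  0  1  0]
RREF → pivots at {X1,X2} ⇒ r = 2
n=6, r=2 ⇒ 4 dimensionless groups

4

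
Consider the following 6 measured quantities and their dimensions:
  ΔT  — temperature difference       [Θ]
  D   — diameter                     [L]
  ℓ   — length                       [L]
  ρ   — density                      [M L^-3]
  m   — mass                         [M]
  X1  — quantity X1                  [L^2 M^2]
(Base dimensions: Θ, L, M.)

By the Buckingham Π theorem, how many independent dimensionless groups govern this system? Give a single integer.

3

Write exponents as rows Θ,L,M / cols ΔT,D,ℓ,ρ,m,X1:
  Θ: [ 1  0  0  0  0  0]
  L: [ 0  1  1 -3  0  2]
  M: [ 0  0  0  1  1  2]
Row reduction gives pivot columns ΔT,D,ρ; rank = 3
6 vars − rank 3 = 3 Π groups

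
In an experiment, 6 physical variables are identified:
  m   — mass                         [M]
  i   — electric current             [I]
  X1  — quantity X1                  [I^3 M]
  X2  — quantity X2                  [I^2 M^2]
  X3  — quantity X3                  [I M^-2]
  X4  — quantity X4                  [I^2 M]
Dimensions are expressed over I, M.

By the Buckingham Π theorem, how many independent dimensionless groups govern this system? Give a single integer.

Exponent matrix [I,M] × [m,i,X1,X2,X3,X4]:
  I: [ 0  1  3  2  1  2]
  M: [ 1  0  1  2 -2  1]
Echelon form has 2 nonzero rows (pivots: m,i)
n=6, r=2 ⇒ 4 dimensionless groups

4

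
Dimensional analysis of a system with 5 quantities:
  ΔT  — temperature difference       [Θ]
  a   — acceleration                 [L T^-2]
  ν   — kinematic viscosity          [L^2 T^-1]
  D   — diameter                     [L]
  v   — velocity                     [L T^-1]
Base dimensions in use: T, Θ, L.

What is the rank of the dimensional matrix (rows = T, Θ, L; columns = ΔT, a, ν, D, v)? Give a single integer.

Exponent matrix [T,Θ,L] × [ΔT,a,ν,D,v]:
  T: [ 0 -2 -1  0 -1]
  Θ: [ 1  0  0  0  0]
  L: [ 0  1  2  1  1]
Row reduction gives pivot columns ΔT,a,ν; rank = 3

3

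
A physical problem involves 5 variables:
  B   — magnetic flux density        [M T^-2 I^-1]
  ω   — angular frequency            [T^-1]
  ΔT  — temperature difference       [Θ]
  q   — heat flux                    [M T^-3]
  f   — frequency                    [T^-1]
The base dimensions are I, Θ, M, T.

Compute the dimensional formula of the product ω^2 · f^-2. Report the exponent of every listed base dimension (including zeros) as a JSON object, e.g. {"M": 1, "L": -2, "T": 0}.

Write exponents as rows I,Θ,M,T / cols B,ω,ΔT,q,f:
  I: [-1  0  0  0  0]
  Θ: [ 0  0  1  0  0]
  M: [ 1  0  0  1  0]
  T: [-2 -1  0 -3 -1]
  [I]: (2)·0+(-2)·0 = 0
  [Θ]: (2)·0+(-2)·0 = 0
  [M]: (2)·0+(-2)·0 = 0
  [T]: (2)·-1+(-2)·-1 = 0
⇒ 1 (dimensionless)

{"I": 0, "Θ": 0, "M": 0, "T": 0}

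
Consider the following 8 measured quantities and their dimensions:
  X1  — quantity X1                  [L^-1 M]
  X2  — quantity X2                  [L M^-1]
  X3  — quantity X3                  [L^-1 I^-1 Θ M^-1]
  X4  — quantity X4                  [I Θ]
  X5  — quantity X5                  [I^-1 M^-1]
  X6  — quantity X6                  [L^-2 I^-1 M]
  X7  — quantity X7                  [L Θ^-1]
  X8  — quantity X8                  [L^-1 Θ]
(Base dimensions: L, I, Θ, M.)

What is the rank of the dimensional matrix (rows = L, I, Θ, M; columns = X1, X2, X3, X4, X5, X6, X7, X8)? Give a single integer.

3

Exponent matrix [L,I,Θ,M] × [X1,X2,X3,X4,X5,X6,X7,X8]:
  L: [-1  1 -1  0  0 -2  1 -1]
  I: [ 0  0 -1  1 -1 -1  0  0]
  Θ: [ 0  0  1  1  0  0 -1  1]
  M: [ 1 -1 -1  0 -1  1  0  0]
RREF → pivots at {X1,X3,X4} ⇒ r = 3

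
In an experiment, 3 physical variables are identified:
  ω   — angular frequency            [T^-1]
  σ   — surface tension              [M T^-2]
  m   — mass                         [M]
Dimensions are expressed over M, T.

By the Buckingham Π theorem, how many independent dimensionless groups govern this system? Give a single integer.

Dimensional matrix (M×T by ω×σ×m):
  M: [ 0  1  1]
  T: [-1 -2  0]
Echelon form has 2 nonzero rows (pivots: ω,σ)
n=3, r=2 ⇒ 1 dimensionless group

1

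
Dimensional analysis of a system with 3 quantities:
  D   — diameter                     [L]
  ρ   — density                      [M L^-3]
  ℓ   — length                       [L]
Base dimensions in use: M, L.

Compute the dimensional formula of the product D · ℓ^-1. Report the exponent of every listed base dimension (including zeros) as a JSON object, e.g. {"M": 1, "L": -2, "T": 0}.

{"M": 0, "L": 0}

Exponent matrix [M,L] × [D,ρ,ℓ]:
  M: [ 0  1  0]
  L: [ 1 -3  1]
  [M]: (1)·0+(-1)·0 = 0
  [L]: (1)·1+(-1)·1 = 0
⇒ 1 (dimensionless)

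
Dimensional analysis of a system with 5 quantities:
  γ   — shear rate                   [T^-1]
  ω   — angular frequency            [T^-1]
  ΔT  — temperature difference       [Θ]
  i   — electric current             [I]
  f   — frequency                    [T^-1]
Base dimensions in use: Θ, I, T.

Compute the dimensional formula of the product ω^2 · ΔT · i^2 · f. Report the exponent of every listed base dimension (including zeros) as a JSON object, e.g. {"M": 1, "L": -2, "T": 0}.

Dimensional matrix (Θ×I×T by γ×ω×ΔT×i×f):
  Θ: [ 0  0  1  0  0]
  I: [ 0  0  0  1  0]
  T: [-1 -1  0  0 -1]
  [Θ]: (2)·0+(1)·1+(2)·0+(1)·0 = 1
  [I]: (2)·0+(1)·0+(2)·1+(1)·0 = 2
  [T]: (2)·-1+(1)·0+(2)·0+(1)·-1 = -3
⇒ Θ I^2 T^-3

{"Θ": 1, "I": 2, "T": -3}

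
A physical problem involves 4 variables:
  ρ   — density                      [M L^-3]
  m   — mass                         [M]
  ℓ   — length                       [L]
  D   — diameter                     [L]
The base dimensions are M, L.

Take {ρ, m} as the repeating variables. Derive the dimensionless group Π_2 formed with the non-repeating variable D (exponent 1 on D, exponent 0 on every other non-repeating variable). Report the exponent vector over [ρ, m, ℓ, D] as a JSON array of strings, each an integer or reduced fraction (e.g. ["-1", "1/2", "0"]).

Dimensional matrix (M×L by ρ×m×ℓ×D):
  M: [ 1  1  0  0]
  L: [-3  0  1  1]
Row reduction gives pivot columns ρ,m; rank = 2
Pivot set = {ρ,m}, free = {ℓ,D}
RREF:
  r0: [   1    0 -1/3 -1/3]
  r1: [   0    1  1/3  1/3]
Fix exponent of D at 1, ℓ at 0; solve each RREF row for its pivot's exponent:
  r0: exp(ρ) + (-1/3)·1 = 0 ⇒ exp(ρ) = 1/3
  r1: exp(m) + (1/3)·1 = 0 ⇒ exp(m) = -1/3
Π_2 = ρ^(1/3) · m^(-1/3) · D

["1/3", "-1/3", "0", "1"]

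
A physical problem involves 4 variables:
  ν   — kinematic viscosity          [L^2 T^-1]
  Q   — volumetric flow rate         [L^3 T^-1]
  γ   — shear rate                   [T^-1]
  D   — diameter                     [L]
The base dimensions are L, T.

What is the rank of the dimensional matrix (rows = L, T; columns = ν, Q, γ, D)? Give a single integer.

2

Exponent matrix [L,T] × [ν,Q,γ,D]:
  L: [ 2  3  0  1]
  T: [-1 -1 -1  0]
Row reduction gives pivot columns ν,Q; rank = 2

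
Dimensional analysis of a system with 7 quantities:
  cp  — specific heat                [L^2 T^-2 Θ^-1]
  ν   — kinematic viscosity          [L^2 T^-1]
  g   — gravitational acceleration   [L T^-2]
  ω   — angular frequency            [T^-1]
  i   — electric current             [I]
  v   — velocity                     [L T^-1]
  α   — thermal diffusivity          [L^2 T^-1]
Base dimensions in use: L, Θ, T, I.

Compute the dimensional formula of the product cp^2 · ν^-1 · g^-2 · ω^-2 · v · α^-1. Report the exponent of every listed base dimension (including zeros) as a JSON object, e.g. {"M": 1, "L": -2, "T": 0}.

{"L": -1, "Θ": -2, "T": 3, "I": 0}

Dimensional matrix (L×Θ×T×I by cp×ν×g×ω×i×v×α):
  L: [ 2  2  1  0  0  1  2]
  Θ: [-1  0  0  0  0  0  0]
  T: [-2 -1 -2 -1  0 -1 -1]
  I: [ 0  0  0  0  1  0  0]
  [L]: (2)·2+(-1)·2+(-2)·1+(-2)·0+(1)·1+(-1)·2 = -1
  [Θ]: (2)·-1+(-1)·0+(-2)·0+(-2)·0+(1)·0+(-1)·0 = -2
  [T]: (2)·-2+(-1)·-1+(-2)·-2+(-2)·-1+(1)·-1+(-1)·-1 = 3
  [I]: (2)·0+(-1)·0+(-2)·0+(-2)·0+(1)·0+(-1)·0 = 0
⇒ L^-1 Θ^-2 T^3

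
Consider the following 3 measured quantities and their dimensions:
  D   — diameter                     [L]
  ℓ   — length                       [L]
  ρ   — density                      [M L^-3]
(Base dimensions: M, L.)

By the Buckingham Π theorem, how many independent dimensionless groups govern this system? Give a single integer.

Write exponents as rows M,L / cols D,ℓ,ρ:
  M: [ 0  0  1]
  L: [ 1  1 -3]
Row reduction gives pivot columns D,ρ; rank = 2
Π count = n − r = 3 − 2 = 1

1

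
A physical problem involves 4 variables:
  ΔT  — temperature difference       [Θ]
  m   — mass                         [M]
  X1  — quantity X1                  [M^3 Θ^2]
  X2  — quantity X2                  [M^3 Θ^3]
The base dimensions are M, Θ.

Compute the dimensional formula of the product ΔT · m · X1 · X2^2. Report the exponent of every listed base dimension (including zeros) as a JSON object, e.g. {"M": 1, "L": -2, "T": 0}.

{"M": 10, "Θ": 9}

Dimensional matrix (M×Θ by ΔT×m×X1×X2):
  M: [ 0  1  3  3]
  Θ: [ 1  0  2  3]
  [M]: (1)·0+(1)·1+(1)·3+(2)·3 = 10
  [Θ]: (1)·1+(1)·0+(1)·2+(2)·3 = 9
⇒ M^10 Θ^9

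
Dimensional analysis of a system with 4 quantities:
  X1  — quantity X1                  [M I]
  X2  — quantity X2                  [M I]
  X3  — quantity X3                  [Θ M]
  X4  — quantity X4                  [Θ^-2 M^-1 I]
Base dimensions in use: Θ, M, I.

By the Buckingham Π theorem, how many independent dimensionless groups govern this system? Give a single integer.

Exponent matrix [Θ,M,I] × [X1,X2,X3,X4]:
  Θ: [ 0  0  1 -2]
  M: [ 1  1  1 -1]
  I: [ 1  1  0  1]
RREF → pivots at {X1,X3} ⇒ r = 2
n=4, r=2 ⇒ 2 dimensionless groups

2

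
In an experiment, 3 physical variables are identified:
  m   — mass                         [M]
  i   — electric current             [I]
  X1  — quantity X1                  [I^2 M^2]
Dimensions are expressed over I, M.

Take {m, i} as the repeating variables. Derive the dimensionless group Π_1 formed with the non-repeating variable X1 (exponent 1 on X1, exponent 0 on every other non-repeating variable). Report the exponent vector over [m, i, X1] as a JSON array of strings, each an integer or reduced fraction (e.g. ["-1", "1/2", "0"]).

["-2", "-2", "1"]

Write exponents as rows I,M / cols m,i,X1:
  I: [ 0  1  2]
  M: [ 1  0  2]
Row reduction gives pivot columns m,i; rank = 2
Repeat: m,i; free: X1
RREF:
  r0: [   1    0    2]
  r1: [   0    1    2]
Fix exponent of X1 at 1; solve each RREF row for its pivot's exponent:
  r0: exp(m) + (2)·1 = 0 ⇒ exp(m) = -2
  r1: exp(i) + (2)·1 = 0 ⇒ exp(i) = -2
Π_1 = m^-2 · i^-2 · X1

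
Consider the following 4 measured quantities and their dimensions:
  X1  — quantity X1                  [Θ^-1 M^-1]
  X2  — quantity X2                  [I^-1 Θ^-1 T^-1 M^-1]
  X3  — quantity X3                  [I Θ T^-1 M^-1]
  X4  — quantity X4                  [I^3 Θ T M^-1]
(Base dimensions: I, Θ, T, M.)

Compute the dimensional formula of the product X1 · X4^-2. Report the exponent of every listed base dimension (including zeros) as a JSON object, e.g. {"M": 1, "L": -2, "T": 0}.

{"I": -6, "Θ": -3, "T": -2, "M": 1}

Write exponents as rows I,Θ,T,M / cols X1,X2,X3,X4:
  I: [ 0 -1  1  3]
  Θ: [-1 -1  1  1]
  T: [ 0 -1 -1  1]
  M: [-1 -1 -1 -1]
  [I]: (1)·0+(-2)·3 = -6
  [Θ]: (1)·-1+(-2)·1 = -3
  [T]: (1)·0+(-2)·1 = -2
  [M]: (1)·-1+(-2)·-1 = 1
⇒ I^-6 Θ^-3 T^-2 M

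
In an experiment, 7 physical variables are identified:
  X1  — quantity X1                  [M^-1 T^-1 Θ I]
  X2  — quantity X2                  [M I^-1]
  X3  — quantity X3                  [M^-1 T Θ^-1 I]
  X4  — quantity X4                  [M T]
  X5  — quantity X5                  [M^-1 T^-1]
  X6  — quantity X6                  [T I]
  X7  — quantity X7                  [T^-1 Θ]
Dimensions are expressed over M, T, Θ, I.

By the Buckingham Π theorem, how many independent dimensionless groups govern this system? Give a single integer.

4

Write exponents as rows M,T,Θ,I / cols X1,X2,X3,X4,X5,X6,X7:
  M: [-1  1 -1  1 -1  0  0]
  T: [-1  0  1  1 -1  1 -1]
  Θ: [ 1  0 -1  0  0  0  1]
  I: [ 1 -1  1  0  0  1  0]
RREF → pivots at {X1,X2,X4} ⇒ r = 3
Π count = n − r = 7 − 3 = 4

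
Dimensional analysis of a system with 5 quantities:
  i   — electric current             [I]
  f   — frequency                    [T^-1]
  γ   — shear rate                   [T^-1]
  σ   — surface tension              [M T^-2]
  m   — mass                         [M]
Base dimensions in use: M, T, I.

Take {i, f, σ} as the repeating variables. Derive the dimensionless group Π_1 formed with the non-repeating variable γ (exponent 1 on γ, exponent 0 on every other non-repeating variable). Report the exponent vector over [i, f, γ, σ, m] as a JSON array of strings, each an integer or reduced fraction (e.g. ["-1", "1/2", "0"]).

Exponent matrix [M,T,I] × [i,f,γ,σ,m]:
  M: [ 0  0  0  1  1]
  T: [ 0 -1 -1 -2  0]
  I: [ 1  0  0  0  0]
Row reduction gives pivot columns i,f,σ; rank = 3
Pivot set = {i,f,σ}, free = {γ,m}
RREF:
  r0: [   1    0    0    0    0]
  r1: [   0    1    1    0   -2]
  r2: [   0    0    0    1    1]
Fix exponent of γ at 1, m at 0; solve each RREF row for its pivot's exponent:
  r0: exp(i) + (0)·1 = 0 ⇒ exp(i) = 0
  r1: exp(f) + (1)·1 = 0 ⇒ exp(f) = -1
  r2: exp(σ) + (0)·1 = 0 ⇒ exp(σ) = 0
Π_1 = f^-1 · γ

["0", "-1", "1", "0", "0"]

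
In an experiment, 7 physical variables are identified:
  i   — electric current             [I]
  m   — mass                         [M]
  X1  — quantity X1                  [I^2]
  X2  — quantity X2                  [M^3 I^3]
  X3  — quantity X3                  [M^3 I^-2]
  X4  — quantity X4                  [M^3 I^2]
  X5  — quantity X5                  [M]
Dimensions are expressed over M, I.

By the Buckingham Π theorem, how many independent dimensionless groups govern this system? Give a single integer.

Write exponents as rows M,I / cols i,m,X1,X2,X3,X4,X5:
  M: [ 0  1  0  3  3  3  1]
  I: [ 1  0  2  3 -2  2  0]
Echelon form has 2 nonzero rows (pivots: i,m)
n=7, r=2 ⇒ 5 dimensionless groups

5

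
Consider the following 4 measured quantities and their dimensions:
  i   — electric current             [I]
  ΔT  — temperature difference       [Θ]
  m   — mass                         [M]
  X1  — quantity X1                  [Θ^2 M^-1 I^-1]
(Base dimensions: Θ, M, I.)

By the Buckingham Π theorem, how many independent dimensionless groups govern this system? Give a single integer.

1

Exponent matrix [Θ,M,I] × [i,ΔT,m,X1]:
  Θ: [ 0  1  0  2]
  M: [ 0  0  1 -1]
  I: [ 1  0  0 -1]
Row reduction gives pivot columns i,ΔT,m; rank = 3
Π count = n − r = 4 − 3 = 1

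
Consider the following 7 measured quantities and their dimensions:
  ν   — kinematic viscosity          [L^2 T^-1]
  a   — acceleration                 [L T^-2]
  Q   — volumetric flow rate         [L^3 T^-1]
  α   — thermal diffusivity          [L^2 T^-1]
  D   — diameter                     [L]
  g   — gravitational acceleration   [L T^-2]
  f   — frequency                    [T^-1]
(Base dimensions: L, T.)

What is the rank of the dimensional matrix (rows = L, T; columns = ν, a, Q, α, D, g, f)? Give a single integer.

Write exponents as rows L,T / cols ν,a,Q,α,D,g,f:
  L: [ 2  1  3  2  1  1  0]
  T: [-1 -2 -1 -1  0 -2 -1]
Row reduction gives pivot columns ν,a; rank = 2

2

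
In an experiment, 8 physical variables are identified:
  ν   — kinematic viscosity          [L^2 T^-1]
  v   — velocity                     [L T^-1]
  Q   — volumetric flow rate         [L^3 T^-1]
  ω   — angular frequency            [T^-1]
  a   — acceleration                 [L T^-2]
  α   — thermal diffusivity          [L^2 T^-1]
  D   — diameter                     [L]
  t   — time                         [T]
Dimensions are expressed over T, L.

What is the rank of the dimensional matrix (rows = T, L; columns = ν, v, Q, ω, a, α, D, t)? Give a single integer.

Dimensional matrix (T×L by ν×v×Q×ω×a×α×D×t):
  T: [-1 -1 -1 -1 -2 -1  0  1]
  L: [ 2  1  3  0  1  2  1  0]
Row reduction gives pivot columns ν,v; rank = 2

2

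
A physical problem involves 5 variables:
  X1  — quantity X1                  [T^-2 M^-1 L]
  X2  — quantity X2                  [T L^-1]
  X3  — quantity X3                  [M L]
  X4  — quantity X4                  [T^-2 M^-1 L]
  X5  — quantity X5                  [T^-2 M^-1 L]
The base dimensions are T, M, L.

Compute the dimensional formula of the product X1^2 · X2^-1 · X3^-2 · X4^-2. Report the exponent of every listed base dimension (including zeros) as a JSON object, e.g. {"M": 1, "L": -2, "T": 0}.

Write exponents as rows T,M,L / cols X1,X2,X3,X4,X5:
  T: [-2  1  0 -2 -2]
  M: [-1  0  1 -1 -1]
  L: [ 1 -1  1  1  1]
  [T]: (2)·-2+(-1)·1+(-2)·0+(-2)·-2 = -1
  [M]: (2)·-1+(-1)·0+(-2)·1+(-2)·-1 = -2
  [L]: (2)·1+(-1)·-1+(-2)·1+(-2)·1 = -1
⇒ T^-1 M^-2 L^-1

{"T": -1, "M": -2, "L": -1}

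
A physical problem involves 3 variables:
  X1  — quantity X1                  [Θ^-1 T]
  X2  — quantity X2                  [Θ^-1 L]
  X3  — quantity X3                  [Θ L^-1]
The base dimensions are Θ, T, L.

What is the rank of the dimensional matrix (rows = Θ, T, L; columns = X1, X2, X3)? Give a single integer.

Exponent matrix [Θ,T,L] × [X1,X2,X3]:
  Θ: [-1 -1  1]
  T: [ 1  0  0]
  L: [ 0  1 -1]
RREF → pivots at {X1,X2} ⇒ r = 2

2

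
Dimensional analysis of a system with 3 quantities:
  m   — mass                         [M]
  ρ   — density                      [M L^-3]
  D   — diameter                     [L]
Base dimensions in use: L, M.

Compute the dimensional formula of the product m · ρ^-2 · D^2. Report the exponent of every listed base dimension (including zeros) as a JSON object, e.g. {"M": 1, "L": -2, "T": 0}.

Dimensional matrix (L×M by m×ρ×D):
  L: [ 0 -3  1]
  M: [ 1  1  0]
  [L]: (1)·0+(-2)·-3+(2)·1 = 8
  [M]: (1)·1+(-2)·1+(2)·0 = -1
⇒ L^8 M^-1

{"L": 8, "M": -1}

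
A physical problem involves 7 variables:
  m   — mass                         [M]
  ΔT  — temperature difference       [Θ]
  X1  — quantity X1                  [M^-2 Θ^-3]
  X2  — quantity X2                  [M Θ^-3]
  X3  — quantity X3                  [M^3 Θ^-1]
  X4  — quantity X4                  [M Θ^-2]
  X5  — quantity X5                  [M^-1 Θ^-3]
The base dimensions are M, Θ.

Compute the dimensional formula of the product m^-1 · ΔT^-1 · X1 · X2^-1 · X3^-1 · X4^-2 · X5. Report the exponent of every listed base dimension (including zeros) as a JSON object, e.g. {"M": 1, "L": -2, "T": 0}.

{"M": -10, "Θ": 1}

Write exponents as rows M,Θ / cols m,ΔT,X1,X2,X3,X4,X5:
  M: [ 1  0 -2  1  3  1 -1]
  Θ: [ 0  1 -3 -3 -1 -2 -3]
  [M]: (-1)·1+(-1)·0+(1)·-2+(-1)·1+(-1)·3+(-2)·1+(1)·-1 = -10
  [Θ]: (-1)·0+(-1)·1+(1)·-3+(-1)·-3+(-1)·-1+(-2)·-2+(1)·-3 = 1
⇒ M^-10 Θ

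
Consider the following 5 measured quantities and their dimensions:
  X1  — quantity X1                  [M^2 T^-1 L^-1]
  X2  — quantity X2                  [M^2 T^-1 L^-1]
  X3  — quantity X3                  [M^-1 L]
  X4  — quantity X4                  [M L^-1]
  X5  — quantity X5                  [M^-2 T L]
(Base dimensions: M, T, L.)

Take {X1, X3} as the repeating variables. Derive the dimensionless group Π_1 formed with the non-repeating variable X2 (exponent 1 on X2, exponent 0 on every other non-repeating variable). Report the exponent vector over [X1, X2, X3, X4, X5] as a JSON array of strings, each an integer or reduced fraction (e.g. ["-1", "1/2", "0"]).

Exponent matrix [M,T,L] × [X1,X2,X3,X4,X5]:
  M: [ 2  2 -1  1 -2]
  T: [-1 -1  0  0  1]
  L: [-1 -1  1 -1  1]
Echelon form has 2 nonzero rows (pivots: X1,X3)
Repeat: X1,X3; free: X2,X4,X5
RREF:
  r0: [   1    1    0    0   -1]
  r1: [   0    0    1   -1    0]
  r2: [   0    0    0    0    0]
Fix exponent of X2 at 1, X4 at 0, X5 at 0; solve each RREF row for its pivot's exponent:
  r0: exp(X1) + (1)·1 = 0 ⇒ exp(X1) = -1
  r1: exp(X3) + (0)·1 = 0 ⇒ exp(X3) = 0
Π_1 = X1^-1 · X2

["-1", "1", "0", "0", "0"]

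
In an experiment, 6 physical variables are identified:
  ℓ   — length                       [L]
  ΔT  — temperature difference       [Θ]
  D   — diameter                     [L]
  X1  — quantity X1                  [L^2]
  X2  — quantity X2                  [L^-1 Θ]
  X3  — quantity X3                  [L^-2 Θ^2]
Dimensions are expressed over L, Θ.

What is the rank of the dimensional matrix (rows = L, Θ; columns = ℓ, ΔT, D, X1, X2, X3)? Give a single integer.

Dimensional matrix (L×Θ by ℓ×ΔT×D×X1×X2×X3):
  L: [ 1  0  1  2 -1 -2]
  Θ: [ 0  1  0  0  1  2]
RREF → pivots at {ℓ,ΔT} ⇒ r = 2

2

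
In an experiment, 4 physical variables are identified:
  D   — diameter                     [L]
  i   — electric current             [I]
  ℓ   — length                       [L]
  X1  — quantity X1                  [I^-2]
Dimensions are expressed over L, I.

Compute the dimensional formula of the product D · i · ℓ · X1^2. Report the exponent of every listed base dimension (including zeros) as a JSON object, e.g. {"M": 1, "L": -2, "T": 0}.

{"L": 2, "I": -3}

Dimensional matrix (L×I by D×i×ℓ×X1):
  L: [ 1  0  1  0]
  I: [ 0  1  0 -2]
  [L]: (1)·1+(1)·0+(1)·1+(2)·0 = 2
  [I]: (1)·0+(1)·1+(1)·0+(2)·-2 = -3
⇒ L^2 I^-3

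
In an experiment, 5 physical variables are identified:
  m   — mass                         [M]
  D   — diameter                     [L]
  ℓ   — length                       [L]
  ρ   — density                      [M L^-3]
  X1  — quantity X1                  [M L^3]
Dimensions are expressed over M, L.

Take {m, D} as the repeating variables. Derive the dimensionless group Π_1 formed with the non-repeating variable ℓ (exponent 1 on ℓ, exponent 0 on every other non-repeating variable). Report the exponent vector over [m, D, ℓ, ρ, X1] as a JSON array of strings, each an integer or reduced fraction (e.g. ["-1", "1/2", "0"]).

Dimensional matrix (M×L by m×D×ℓ×ρ×X1):
  M: [ 1  0  0  1  1]
  L: [ 0  1  1 -3  3]
Row reduction gives pivot columns m,D; rank = 2
Pivot set = {m,D}, free = {ℓ,ρ,X1}
RREF:
  r0: [   1    0    0    1    1]
  r1: [   0    1    1   -3    3]
Fix exponent of ℓ at 1, ρ at 0, X1 at 0; solve each RREF row for its pivot's exponent:
  r0: exp(m) + (0)·1 = 0 ⇒ exp(m) = 0
  r1: exp(D) + (1)·1 = 0 ⇒ exp(D) = -1
Π_1 = D^-1 · ℓ

["0", "-1", "1", "0", "0"]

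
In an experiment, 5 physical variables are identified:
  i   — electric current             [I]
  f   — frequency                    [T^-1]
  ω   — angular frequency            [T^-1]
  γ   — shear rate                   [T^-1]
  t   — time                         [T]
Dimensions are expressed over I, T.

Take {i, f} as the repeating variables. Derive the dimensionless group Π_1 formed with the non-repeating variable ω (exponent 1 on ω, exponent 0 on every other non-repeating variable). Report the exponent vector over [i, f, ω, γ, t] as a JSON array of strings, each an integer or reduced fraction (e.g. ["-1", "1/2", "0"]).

Dimensional matrix (I×T by i×f×ω×γ×t):
  I: [ 1  0  0  0  0]
  T: [ 0 -1 -1 -1  1]
Echelon form has 2 nonzero rows (pivots: i,f)
Repeat: i,f; free: ω,γ,t
RREF:
  r0: [   1    0    0    0    0]
  r1: [   0    1    1    1   -1]
Fix exponent of ω at 1, γ at 0, t at 0; solve each RREF row for its pivot's exponent:
  r0: exp(i) + (0)·1 = 0 ⇒ exp(i) = 0
  r1: exp(f) + (1)·1 = 0 ⇒ exp(f) = -1
Π_1 = f^-1 · ω

["0", "-1", "1", "0", "0"]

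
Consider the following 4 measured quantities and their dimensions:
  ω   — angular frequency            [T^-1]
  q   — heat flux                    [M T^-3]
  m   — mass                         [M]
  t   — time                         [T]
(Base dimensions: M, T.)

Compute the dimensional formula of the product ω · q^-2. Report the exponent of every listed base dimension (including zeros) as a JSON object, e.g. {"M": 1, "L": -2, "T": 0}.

{"M": -2, "T": 5}

Write exponents as rows M,T / cols ω,q,m,t:
  M: [ 0  1  1  0]
  T: [-1 -3  0  1]
  [M]: (1)·0+(-2)·1 = -2
  [T]: (1)·-1+(-2)·-3 = 5
⇒ M^-2 T^5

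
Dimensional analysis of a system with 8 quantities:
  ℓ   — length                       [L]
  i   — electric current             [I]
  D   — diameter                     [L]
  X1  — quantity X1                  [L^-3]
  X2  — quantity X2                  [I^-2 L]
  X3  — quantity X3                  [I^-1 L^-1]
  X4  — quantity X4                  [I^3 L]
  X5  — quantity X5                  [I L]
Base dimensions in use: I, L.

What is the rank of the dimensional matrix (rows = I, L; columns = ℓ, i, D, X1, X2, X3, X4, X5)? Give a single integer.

2

Write exponents as rows I,L / cols ℓ,i,D,X1,X2,X3,X4,X5:
  I: [ 0  1  0  0 -2 -1  3  1]
  L: [ 1  0  1 -3  1 -1  1  1]
RREF → pivots at {ℓ,i} ⇒ r = 2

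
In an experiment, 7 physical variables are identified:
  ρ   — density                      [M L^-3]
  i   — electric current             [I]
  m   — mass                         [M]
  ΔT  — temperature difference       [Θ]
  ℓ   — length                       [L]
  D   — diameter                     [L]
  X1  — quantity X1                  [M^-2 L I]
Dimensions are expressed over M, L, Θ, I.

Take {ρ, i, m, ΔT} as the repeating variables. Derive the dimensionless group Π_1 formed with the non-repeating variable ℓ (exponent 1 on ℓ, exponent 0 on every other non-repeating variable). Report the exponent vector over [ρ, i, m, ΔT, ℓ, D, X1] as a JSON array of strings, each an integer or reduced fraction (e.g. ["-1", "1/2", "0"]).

["1/3", "0", "-1/3", "0", "1", "0", "0"]

Write exponents as rows M,L,Θ,I / cols ρ,i,m,ΔT,ℓ,D,X1:
  M: [ 1  0  1  0  0  0 -2]
  L: [-3  0  0  0  1  1  1]
  Θ: [ 0  0  0  1  0  0  0]
  I: [ 0  1  0  0  0  0  1]
RREF → pivots at {ρ,i,m,ΔT} ⇒ r = 4
Repeat: ρ,i,m,ΔT; free: ℓ,D,X1
RREF:
  r0: [   1    0    0    0 -1/3 -1/3 -1/3]
  r1: [   0    1    0    0    0    0    1]
  r2: [   0    0    1    0  1/3  1/3 -5/3]
  r3: [   0    0    0    1    0    0    0]
Fix exponent of ℓ at 1, D at 0, X1 at 0; solve each RREF row for its pivot's exponent:
  r0: exp(ρ) + (-1/3)·1 = 0 ⇒ exp(ρ) = 1/3
  r1: exp(i) + (0)·1 = 0 ⇒ exp(i) = 0
  r2: exp(m) + (1/3)·1 = 0 ⇒ exp(m) = -1/3
  r3: exp(ΔT) + (0)·1 = 0 ⇒ exp(ΔT) = 0
Π_1 = ρ^(1/3) · m^(-1/3) · ℓ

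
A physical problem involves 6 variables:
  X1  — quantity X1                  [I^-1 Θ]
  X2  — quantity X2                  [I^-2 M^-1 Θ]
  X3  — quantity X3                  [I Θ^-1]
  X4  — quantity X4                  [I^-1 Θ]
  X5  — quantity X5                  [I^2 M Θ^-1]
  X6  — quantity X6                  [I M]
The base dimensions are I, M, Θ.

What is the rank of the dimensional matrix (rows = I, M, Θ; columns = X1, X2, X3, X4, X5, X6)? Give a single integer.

Write exponents as rows I,M,Θ / cols X1,X2,X3,X4,X5,X6:
  I: [-1 -2  1 -1  2  1]
  M: [ 0 -1  0  0  1  1]
  Θ: [ 1  1 -1  1 -1  0]
Echelon form has 2 nonzero rows (pivots: X1,X2)

2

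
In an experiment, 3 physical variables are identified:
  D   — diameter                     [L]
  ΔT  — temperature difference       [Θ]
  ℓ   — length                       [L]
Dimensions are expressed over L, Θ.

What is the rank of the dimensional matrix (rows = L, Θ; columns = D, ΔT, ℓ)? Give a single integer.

Exponent matrix [L,Θ] × [D,ΔT,ℓ]:
  L: [ 1  0  1]
  Θ: [ 0  1  0]
Echelon form has 2 nonzero rows (pivots: D,ΔT)

2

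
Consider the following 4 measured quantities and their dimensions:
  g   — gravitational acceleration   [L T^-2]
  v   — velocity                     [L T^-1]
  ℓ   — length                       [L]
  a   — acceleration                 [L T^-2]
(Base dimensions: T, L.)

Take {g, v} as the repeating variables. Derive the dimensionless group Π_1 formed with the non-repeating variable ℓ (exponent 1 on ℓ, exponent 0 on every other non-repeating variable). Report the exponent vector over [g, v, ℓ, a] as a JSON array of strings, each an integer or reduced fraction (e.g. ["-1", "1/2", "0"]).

["1", "-2", "1", "0"]

Dimensional matrix (T×L by g×v×ℓ×a):
  T: [-2 -1  0 -2]
  L: [ 1  1  1  1]
Echelon form has 2 nonzero rows (pivots: g,v)
Pivot set = {g,v}, free = {ℓ,a}
RREF:
  r0: [   1    0   -1    1]
  r1: [   0    1    2    0]
Fix exponent of ℓ at 1, a at 0; solve each RREF row for its pivot's exponent:
  r0: exp(g) + (-1)·1 = 0 ⇒ exp(g) = 1
  r1: exp(v) + (2)·1 = 0 ⇒ exp(v) = -2
Π_1 = g · v^-2 · ℓ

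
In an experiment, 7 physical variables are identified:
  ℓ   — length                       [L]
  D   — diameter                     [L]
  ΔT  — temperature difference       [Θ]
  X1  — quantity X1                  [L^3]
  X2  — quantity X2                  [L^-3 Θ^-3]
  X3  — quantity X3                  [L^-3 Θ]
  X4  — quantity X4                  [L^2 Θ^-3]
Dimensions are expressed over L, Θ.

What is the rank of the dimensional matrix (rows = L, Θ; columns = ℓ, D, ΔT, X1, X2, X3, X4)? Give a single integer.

Exponent matrix [L,Θ] × [ℓ,D,ΔT,X1,X2,X3,X4]:
  L: [ 1  1  0  3 -3 -3  2]
  Θ: [ 0  0  1  0 -3  1 -3]
Row reduction gives pivot columns ℓ,ΔT; rank = 2

2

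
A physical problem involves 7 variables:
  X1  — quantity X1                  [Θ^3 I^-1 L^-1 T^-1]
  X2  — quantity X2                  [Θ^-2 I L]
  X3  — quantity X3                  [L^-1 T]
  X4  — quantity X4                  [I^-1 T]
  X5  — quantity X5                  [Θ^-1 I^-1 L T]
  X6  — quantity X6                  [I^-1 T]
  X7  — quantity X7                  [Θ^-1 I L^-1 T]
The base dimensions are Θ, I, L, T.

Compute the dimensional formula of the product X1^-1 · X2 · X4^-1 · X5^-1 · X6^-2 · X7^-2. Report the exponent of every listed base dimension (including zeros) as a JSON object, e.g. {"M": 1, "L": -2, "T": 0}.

{"Θ": -2, "I": 4, "L": 3, "T": -5}

Write exponents as rows Θ,I,L,T / cols X1,X2,X3,X4,X5,X6,X7:
  Θ: [ 3 -2  0  0 -1  0 -1]
  I: [-1  1  0 -1 -1 -1  1]
  L: [-1  1 -1  0  1  0 -1]
  T: [-1  0  1  1  1  1  1]
  [Θ]: (-1)·3+(1)·-2+(-1)·0+(-1)·-1+(-2)·0+(-2)·-1 = -2
  [I]: (-1)·-1+(1)·1+(-1)·-1+(-1)·-1+(-2)·-1+(-2)·1 = 4
  [L]: (-1)·-1+(1)·1+(-1)·0+(-1)·1+(-2)·0+(-2)·-1 = 3
  [T]: (-1)·-1+(1)·0+(-1)·1+(-1)·1+(-2)·1+(-2)·1 = -5
⇒ Θ^-2 I^4 L^3 T^-5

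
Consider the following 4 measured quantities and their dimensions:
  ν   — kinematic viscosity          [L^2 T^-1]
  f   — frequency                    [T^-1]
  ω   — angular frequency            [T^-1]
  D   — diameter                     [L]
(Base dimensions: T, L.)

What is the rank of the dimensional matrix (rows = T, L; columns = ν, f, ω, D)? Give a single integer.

Write exponents as rows T,L / cols ν,f,ω,D:
  T: [-1 -1 -1  0]
  L: [ 2  0  0  1]
Row reduction gives pivot columns ν,f; rank = 2

2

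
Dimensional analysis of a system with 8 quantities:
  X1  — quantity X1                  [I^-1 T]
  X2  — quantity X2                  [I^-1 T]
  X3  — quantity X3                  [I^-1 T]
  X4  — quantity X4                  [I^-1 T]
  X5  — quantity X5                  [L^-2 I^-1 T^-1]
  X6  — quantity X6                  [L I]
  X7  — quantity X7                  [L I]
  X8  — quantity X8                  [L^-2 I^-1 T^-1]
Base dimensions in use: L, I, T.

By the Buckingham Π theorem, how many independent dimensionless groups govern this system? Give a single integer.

Write exponents as rows L,I,T / cols X1,X2,X3,X4,X5,X6,X7,X8:
  L: [ 0  0  0  0 -2  1  1 -2]
  I: [-1 -1 -1 -1 -1  1  1 -1]
  T: [ 1  1  1  1 -1  0  0 -1]
Echelon form has 2 nonzero rows (pivots: X1,X5)
n=8, r=2 ⇒ 6 dimensionless groups

6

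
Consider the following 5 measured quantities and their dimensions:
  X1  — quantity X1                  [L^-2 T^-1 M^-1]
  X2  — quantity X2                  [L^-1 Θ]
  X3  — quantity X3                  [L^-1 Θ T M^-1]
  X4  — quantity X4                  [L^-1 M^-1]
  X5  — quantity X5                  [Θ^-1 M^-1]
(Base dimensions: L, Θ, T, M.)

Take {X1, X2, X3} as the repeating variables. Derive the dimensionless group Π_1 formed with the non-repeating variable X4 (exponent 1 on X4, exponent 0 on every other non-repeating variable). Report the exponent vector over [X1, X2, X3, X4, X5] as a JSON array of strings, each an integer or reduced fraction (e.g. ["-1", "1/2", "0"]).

["-1/2", "1/2", "-1/2", "1", "0"]

Dimensional matrix (L×Θ×T×M by X1×X2×X3×X4×X5):
  L: [-2 -1 -1 -1  0]
  Θ: [ 0  1  1  0 -1]
  T: [-1  0  1  0  0]
  M: [-1  0 -1 -1 -1]
Echelon form has 3 nonzero rows (pivots: X1,X2,X3)
Pivot set = {X1,X2,X3}, free = {X4,X5}
RREF:
  r0: [   1    0    0  1/2  1/2]
  r1: [   0    1    0 -1/2 -3/2]
  r2: [   0    0    1  1/2  1/2]
  r3: [   0    0    0    0    0]
Fix exponent of X4 at 1, X5 at 0; solve each RREF row for its pivot's exponent:
  r0: exp(X1) + (1/2)·1 = 0 ⇒ exp(X1) = -1/2
  r1: exp(X2) + (-1/2)·1 = 0 ⇒ exp(X2) = 1/2
  r2: exp(X3) + (1/2)·1 = 0 ⇒ exp(X3) = -1/2
Π_1 = X1^(-1/2) · X2^(1/2) · X3^(-1/2) · X4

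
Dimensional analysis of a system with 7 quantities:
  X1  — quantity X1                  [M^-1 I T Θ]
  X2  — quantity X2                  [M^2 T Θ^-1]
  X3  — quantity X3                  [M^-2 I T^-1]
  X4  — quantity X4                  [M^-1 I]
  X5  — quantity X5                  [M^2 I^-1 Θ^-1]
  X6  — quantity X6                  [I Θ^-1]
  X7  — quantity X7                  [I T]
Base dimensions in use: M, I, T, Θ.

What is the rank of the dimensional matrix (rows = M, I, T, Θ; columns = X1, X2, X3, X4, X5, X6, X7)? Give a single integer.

3

Dimensional matrix (M×I×T×Θ by X1×X2×X3×X4×X5×X6×X7):
  M: [-1  2 -2 -1  2  0  0]
  I: [ 1  0  1  1 -1  1  1]
  T: [ 1  1 -1  0  0  0  1]
  Θ: [ 1 -1  0  0 -1 -1  0]
Echelon form has 3 nonzero rows (pivots: X1,X2,X3)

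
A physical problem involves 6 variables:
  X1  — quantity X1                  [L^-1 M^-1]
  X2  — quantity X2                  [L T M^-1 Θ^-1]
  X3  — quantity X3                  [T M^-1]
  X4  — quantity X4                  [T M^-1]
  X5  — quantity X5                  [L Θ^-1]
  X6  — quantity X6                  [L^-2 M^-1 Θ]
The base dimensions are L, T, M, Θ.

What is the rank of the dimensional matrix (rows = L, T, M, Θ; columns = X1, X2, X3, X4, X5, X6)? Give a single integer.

Exponent matrix [L,T,M,Θ] × [X1,X2,X3,X4,X5,X6]:
  L: [-1  1  0  0  1 -2]
  T: [ 0  1  1  1  0  0]
  M: [-1 -1 -1 -1  0 -1]
  Θ: [ 0 -1  0  0 -1  1]
Row reduction gives pivot columns X1,X2,X3; rank = 3

3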